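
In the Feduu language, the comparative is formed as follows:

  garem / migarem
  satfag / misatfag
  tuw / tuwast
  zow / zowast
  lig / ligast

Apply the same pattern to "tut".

tutast

satfag and lig both end in -g yet inflect differently (misatfag, ligast), so the final letter is not what conditions the rule; the number of vowels is.
"tut" has 1 vowel. The stems with 1 vowel (tuw → tuwast, zow → zowast, lig → ligast) add -ast.
The other pattern: stems with 2 vowels add the prefix mi-.
So tut → tutast.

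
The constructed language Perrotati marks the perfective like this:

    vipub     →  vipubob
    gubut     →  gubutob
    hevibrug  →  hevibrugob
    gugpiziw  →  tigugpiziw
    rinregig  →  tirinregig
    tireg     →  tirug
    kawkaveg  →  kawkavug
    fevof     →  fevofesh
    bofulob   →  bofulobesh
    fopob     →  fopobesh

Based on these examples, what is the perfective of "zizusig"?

tizizusig

hevibrug and rinregig both end in -g yet inflect differently (hevibrugob, tirinregig), so the final letter is not what conditions the rule; the last vowel is.
"zizusig" has last vowel 'i'. The stems whose last vowel is 'i' (gugpiziw → tigugpiziw, rinregig → tirinregig) add the prefix ti-.
The other patterns: stems whose last vowel is 'u' add -ob; stems whose last vowel is 'e' change the last vowel to 'u'; stems whose last vowel is 'o' add -esh.
So zizusig → tizizusig.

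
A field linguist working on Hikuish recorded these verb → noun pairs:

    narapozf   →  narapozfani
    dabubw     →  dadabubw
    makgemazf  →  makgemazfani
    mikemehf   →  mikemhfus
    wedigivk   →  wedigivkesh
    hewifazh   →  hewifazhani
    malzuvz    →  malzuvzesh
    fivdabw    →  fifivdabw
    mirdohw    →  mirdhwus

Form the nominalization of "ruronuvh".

mikemehf and narapozf both end in -f yet inflect differently (mikemhfus, narapozfani), so the final letter is not what conditions the rule; the second-to-last letter is.
"ruronuvh" has second-to-last letter 'v'. The stems whose second-to-last letter is 'v' (wedigivk → wedigivkesh, malzuvz → malzuvzesh) add -esh.
The other patterns: stems whose second-to-last letter is 'h' delete the last vowel and add -us; stems whose second-to-last letter is 'z' add -ani; stems whose second-to-last letter is 'b' repeat the first consonant+vowel as a prefix.
So ruronuvh → ruronuvhesh.

ruronuvhesh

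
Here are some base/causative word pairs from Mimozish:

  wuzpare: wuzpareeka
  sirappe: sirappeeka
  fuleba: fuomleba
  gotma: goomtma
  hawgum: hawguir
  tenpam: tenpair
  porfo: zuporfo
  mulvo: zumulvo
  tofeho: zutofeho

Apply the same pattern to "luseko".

"luseko" ends in -o. The stems ending in -o (porfo → zuporfo, mulvo → zumulvo, tofeho → zutofeho) add the prefix zu-.
So luseko → zuluseko.

zuluseko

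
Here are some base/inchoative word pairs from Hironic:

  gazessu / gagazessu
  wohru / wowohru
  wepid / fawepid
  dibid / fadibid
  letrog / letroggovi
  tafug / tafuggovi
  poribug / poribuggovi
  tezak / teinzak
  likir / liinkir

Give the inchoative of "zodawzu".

gazessu and tafug both have last vowel 'u' yet inflect differently (gagazessu, tafuggovi), so the last vowel is not what conditions the rule; the final letter is.
"zodawzu" ends in -u. The stems ending in -u (gazessu → gagazessu, wohru → wowohru) repeat the first consonant+vowel as a prefix.
The other patterns: stems ending in -d add the prefix fa-; stems ending in -g double the final consonant and add -ovi; stems ending in -k or -r insert -in- after the first vowel.
So zodawzu → zozodawzu.

zozodawzu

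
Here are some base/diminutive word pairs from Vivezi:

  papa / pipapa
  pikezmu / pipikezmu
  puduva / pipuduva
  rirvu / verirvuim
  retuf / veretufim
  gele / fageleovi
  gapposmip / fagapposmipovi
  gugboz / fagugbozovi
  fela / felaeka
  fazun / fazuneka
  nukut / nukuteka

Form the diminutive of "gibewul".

fagibewulovi

"gibewul" begins with g-. The stems beginning with g- (gele → fageleovi, gapposmip → fagapposmipovi, gugboz → fagugbozovi) add fa- … -ovi around the stem.
So gibewul → fagibewulovi.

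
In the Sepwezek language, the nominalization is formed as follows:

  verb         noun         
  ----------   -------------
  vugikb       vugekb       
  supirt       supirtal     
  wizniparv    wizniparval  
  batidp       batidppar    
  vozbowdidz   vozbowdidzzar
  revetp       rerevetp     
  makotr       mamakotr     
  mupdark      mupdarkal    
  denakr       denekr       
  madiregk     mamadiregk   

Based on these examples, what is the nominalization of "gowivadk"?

mupdark and madiregk both end in -k yet inflect differently (mupdarkal, mamadiregk), so the final letter is not what conditions the rule; the second-to-last letter is.
"gowivadk" has second-to-last letter 'd'. The stems whose second-to-last letter is 'd' (batidp → batidppar, vozbowdidz → vozbowdidzzar) double the final consonant and add -ar.
The other patterns: stems whose second-to-last letter is 'k' change the last vowel to 'e'; stems whose second-to-last letter is 'r' add -al; stems whose second-to-last letter is 'g' or 't' repeat the first consonant+vowel as a prefix.
So gowivadk → gowivadkkar.

gowivadkkar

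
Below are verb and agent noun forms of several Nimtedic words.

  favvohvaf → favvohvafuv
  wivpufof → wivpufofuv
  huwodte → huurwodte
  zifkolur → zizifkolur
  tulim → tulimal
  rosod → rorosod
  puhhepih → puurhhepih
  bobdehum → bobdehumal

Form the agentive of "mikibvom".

rosod and wivpufof both have last vowel 'o' yet inflect differently (rorosod, wivpufofuv), so the last vowel is not what conditions the rule; the final letter is.
"mikibvom" ends in -m. The stems ending in -m (bobdehum → bobdehumal, tulim → tulimal) add -al.
The other patterns: stems ending in -d or -r repeat the first consonant+vowel as a prefix; stems ending in -f add -uv; stems ending in -e or -h insert -ur- after the first vowel.
So mikibvom → mikibvomal.

mikibvomal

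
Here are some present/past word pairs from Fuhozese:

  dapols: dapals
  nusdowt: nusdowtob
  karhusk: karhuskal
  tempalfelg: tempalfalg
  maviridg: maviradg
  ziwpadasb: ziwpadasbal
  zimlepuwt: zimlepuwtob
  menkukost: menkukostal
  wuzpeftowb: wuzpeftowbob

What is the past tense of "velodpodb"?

velodpadb

"velodpodb" has second-to-last letter 'd'. The one such stem in the data (maviridg → maviradg) changes the last vowel to 'a' (as do dapols, tempalfelg), so the same rule applies.
So velodpodb → velodpadb.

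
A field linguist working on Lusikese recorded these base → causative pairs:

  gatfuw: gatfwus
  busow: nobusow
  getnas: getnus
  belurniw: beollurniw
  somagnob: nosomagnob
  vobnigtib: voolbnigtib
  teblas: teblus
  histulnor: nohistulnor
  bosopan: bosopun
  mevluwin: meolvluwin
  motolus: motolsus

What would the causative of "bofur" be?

mevluwin and bosopan both end in -n yet inflect differently (meolvluwin, bosopun), so the final letter is not what conditions the rule; the last vowel is.
"bofur" has last vowel 'u'. The stems whose last vowel is 'u' (gatfuw → gatfwus, motolus → motolsus) delete the last vowel and add -us.
The other patterns: stems whose last vowel is 'i' insert -ol- after the first vowel; stems whose last vowel is 'a' change the last vowel to 'u'; stems whose last vowel is 'o' add the prefix no-.
So bofur → bofrus.

bofrus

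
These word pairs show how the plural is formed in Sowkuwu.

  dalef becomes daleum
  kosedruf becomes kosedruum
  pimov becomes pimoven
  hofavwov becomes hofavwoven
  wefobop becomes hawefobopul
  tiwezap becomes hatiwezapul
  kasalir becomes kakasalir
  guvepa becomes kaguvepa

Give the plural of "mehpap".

pimov and wefobop both have last vowel 'o' yet inflect differently (pimoven, hawefobopul), so the last vowel is not what conditions the rule; the final letter is.
"mehpap" ends in -p. The stems ending in -p (wefobop → hawefobopul, tiwezap → hatiwezapul) add ha- … -ul around the stem.
The other patterns: stems ending in -f drop the final letter and add -um; stems ending in -v add -en; stems ending in -a or -r add the prefix ka-.
So mehpap → hamehpapul.

hamehpapul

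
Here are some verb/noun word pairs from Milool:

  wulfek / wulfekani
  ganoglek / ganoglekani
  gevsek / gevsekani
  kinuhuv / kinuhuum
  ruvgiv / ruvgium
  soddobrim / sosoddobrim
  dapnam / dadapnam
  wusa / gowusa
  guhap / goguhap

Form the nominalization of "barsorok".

"barsorok" ends in -k. The stems ending in -k (wulfek → wulfekani, ganoglek → ganoglekani, gevsek → gevsekani) add -ani.
So barsorok → barsorokani.

barsorokani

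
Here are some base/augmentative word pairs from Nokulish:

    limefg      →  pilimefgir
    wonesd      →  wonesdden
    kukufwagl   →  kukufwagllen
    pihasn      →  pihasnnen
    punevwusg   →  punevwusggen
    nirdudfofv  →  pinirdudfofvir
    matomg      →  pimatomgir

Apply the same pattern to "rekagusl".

punevwusg and matomg both end in -g yet inflect differently (punevwusggen, pimatomgir), so the final letter is not what conditions the rule; the second-to-last letter is.
"rekagusl" has second-to-last letter 's'. The stems whose second-to-last letter is 's' (pihasn → pihasnnen, punevwusg → punevwusggen, wonesd → wonesdden) double the final consonant and add -en.
The other pattern: stems whose second-to-last letter is 'f' or 'm' add pi- … -ir around the stem.
So rekagusl → rekagusllen.

rekagusllen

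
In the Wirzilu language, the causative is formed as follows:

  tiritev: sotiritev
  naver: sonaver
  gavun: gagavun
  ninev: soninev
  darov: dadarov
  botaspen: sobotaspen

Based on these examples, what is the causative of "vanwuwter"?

sovanwuwter

botaspen and gavun both end in -n yet inflect differently (sobotaspen, gagavun), so the final letter is not what conditions the rule; the last vowel is.
"vanwuwter" has last vowel 'e'. The stems whose last vowel is 'e' (tiritev → sotiritev, botaspen → sobotaspen, ninev → soninev) add the prefix so-.
The other pattern: stems whose last vowel is 'o' or 'u' repeat the first consonant+vowel as a prefix.
So vanwuwter → sovanwuwter.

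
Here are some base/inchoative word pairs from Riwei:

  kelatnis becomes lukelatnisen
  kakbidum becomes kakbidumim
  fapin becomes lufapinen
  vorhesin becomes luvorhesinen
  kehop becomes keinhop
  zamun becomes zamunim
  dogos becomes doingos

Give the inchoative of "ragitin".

luragitinen

zamun and vorhesin both end in -n yet inflect differently (zamunim, luvorhesinen), so the final letter is not what conditions the rule; the last vowel is.
"ragitin" has last vowel 'i'. The stems whose last vowel is 'i' (vorhesin → luvorhesinen, kelatnis → lukelatnisen, fapin → lufapinen) add lu- … -en around the stem.
The other patterns: stems whose last vowel is 'o' insert -in- after the first vowel; stems whose last vowel is 'u' add -im.
So ragitin → luragitinen.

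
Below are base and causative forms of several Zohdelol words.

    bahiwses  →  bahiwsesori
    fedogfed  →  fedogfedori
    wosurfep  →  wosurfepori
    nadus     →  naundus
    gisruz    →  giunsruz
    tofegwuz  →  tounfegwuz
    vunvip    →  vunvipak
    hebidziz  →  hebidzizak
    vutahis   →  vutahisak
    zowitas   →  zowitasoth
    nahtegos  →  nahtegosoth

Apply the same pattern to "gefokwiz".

"gefokwiz" has last vowel 'i'. The stems whose last vowel is 'i' (vunvip → vunvipak, hebidziz → hebidzizak, vutahis → vutahisak) add -ak.
The other patterns: stems whose last vowel is 'e' add -ori; stems whose last vowel is 'u' insert -un- after the first vowel; stems whose last vowel is 'a' or 'o' add -oth.
So gefokwiz → gefokwizak.

gefokwizak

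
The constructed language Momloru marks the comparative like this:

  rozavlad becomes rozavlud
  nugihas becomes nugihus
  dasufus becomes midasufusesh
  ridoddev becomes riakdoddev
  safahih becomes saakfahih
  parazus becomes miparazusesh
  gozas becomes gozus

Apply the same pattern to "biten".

"biten" has last vowel 'e'. The one such stem in the data (ridoddev → riakdoddev) inserts -ak- after the first vowel (as does safahih), so the same rule applies.
The other patterns: stems whose last vowel is 'a' change the last vowel to 'u'; stems whose last vowel is 'u' add mi- … -esh around the stem.
So biten → biakten.

biakten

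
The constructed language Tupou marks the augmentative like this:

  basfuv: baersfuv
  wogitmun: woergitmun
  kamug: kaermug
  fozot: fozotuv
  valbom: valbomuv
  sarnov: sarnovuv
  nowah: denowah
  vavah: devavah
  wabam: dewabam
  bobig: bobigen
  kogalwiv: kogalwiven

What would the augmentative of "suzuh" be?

suerzuh

basfuv and sarnov both end in -v yet inflect differently (baersfuv, sarnovuv), so the final letter is not what conditions the rule; the last vowel is.
"suzuh" has last vowel 'u'. The stems whose last vowel is 'u' (basfuv → baersfuv, wogitmun → woergitmun, kamug → kaermug) insert -er- after the first vowel.
The other patterns: stems whose last vowel is 'o' add -uv; stems whose last vowel is 'a' add the prefix de-; stems whose last vowel is 'i' add -en.
So suzuh → suerzuh.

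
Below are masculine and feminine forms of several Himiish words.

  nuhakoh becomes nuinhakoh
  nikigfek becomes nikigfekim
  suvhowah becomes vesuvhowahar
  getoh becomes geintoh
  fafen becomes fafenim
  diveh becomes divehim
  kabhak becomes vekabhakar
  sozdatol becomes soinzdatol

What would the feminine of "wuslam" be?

"wuslam" has last vowel 'a'. The stems whose last vowel is 'a' (suvhowah → vesuvhowahar, kabhak → vekabhakar) add ve- … -ar around the stem.
The other patterns: stems whose last vowel is 'e' add -im; stems whose last vowel is 'o' insert -in- after the first vowel.
So wuslam → vewuslamar.

vewuslamar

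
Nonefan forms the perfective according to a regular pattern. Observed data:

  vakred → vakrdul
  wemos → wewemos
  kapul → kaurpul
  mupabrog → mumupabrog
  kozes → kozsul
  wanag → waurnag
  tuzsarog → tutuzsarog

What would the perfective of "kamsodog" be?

kakamsodog

wemos and kozes both end in -s yet inflect differently (wewemos, kozsul), so the final letter is not what conditions the rule; the last vowel is.
"kamsodog" has last vowel 'o'. The stems whose last vowel is 'o' (wemos → wewemos, mupabrog → mumupabrog, tuzsarog → tutuzsarog) repeat the first consonant+vowel as a prefix.
So kamsodog → kakamsodog.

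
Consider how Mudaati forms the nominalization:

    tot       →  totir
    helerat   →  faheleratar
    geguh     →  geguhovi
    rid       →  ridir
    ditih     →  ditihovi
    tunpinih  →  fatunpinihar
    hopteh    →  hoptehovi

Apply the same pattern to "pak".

pakir

ditih and tunpinih both end in -h yet inflect differently (ditihovi, fatunpinihar), so the final letter is not what conditions the rule; the number of vowels is.
"pak" has 1 vowel. The stems with 1 vowel (rid → ridir, tot → totir) add -ir.
So pak → pakir.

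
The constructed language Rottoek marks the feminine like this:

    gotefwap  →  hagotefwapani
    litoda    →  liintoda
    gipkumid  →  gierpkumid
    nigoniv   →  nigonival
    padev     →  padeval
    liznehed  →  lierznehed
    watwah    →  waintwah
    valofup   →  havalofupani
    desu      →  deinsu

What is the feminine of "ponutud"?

"ponutud" ends in -d. The stems ending in -d (gipkumid → gierpkumid, liznehed → lierznehed) insert -er- after the first vowel.
So ponutud → poernutud.

poernutud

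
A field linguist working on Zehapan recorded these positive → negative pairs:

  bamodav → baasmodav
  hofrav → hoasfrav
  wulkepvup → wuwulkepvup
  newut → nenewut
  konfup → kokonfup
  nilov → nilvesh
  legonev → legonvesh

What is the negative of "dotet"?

dottesh

bamodav and nilov both end in -v yet inflect differently (baasmodav, nilvesh), so the final letter is not what conditions the rule; the last vowel is.
"dotet" has last vowel 'e'. The one such stem in the data (legonev → legonvesh) deletes the last vowel and adds -esh (as does nilov), so the same rule applies.
The other patterns: stems whose last vowel is 'a' insert -as- after the first vowel; stems whose last vowel is 'u' repeat the first consonant+vowel as a prefix.
So dotet → dottesh.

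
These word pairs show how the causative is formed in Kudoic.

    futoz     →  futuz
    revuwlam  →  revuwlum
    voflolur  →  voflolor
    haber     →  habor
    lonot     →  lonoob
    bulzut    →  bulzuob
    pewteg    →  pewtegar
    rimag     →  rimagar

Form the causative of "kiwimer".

futoz and lonot both have last vowel 'o' yet inflect differently (futuz, lonoob), so the last vowel is not what conditions the rule; the final letter is.
"kiwimer" ends in -r. The stems ending in -r (voflolur → voflolor, haber → habor) change the last vowel to 'o'.
The other patterns: stems ending in -m or -z change the last vowel to 'u'; stems ending in -t drop the final letter and add -ob; stems ending in -g add -ar.
So kiwimer → kiwimor.

kiwimor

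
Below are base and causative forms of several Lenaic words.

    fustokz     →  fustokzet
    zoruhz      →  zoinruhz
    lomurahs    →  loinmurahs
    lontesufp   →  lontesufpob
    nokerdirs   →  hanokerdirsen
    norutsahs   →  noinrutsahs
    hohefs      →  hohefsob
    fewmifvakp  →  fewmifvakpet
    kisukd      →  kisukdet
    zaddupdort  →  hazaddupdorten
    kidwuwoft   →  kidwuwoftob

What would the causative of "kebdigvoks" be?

fustokz and zoruhz both end in -z yet inflect differently (fustokzet, zoinruhz), so the final letter is not what conditions the rule; the second-to-last letter is.
"kebdigvoks" has second-to-last letter 'k'. The stems whose second-to-last letter is 'k' (fewmifvakp → fewmifvakpet, kisukd → kisukdet, fustokz → fustokzet) add -et.
The other patterns: stems whose second-to-last letter is 'h' insert -in- after the first vowel; stems whose second-to-last letter is 'r' add ha- … -en around the stem; stems whose second-to-last letter is 'f' add -ob.
So kebdigvoks → kebdigvokset.

kebdigvokset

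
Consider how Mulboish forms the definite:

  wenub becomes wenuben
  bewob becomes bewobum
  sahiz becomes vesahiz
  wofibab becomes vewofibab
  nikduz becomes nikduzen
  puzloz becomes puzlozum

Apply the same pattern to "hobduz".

hobduzen

puzloz and nikduz both end in -z yet inflect differently (puzlozum, nikduzen), so the final letter is not what conditions the rule; the last vowel is.
"hobduz" has last vowel 'u'. The stems whose last vowel is 'u' (nikduz → nikduzen, wenub → wenuben) add -en.
The other patterns: stems whose last vowel is 'o' add -um; stems whose last vowel is 'a' or 'i' add the prefix ve-.
So hobduz → hobduzen.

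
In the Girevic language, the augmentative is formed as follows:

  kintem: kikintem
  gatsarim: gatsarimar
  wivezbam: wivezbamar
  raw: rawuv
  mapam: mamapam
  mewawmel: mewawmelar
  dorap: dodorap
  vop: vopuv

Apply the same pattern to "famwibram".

famwibramar

vop and dorap both end in -p yet inflect differently (vopuv, dodorap), so the final letter is not what conditions the rule; the number of vowels is.
"famwibram" has 3 vowels. The stems with 3 vowels (wivezbam → wivezbamar, mewawmel → mewawmelar, gatsarim → gatsarimar) add -ar.
The other patterns: stems with 1 vowel add -uv; stems with 2 vowels repeat the first consonant+vowel as a prefix.
So famwibram → famwibramar.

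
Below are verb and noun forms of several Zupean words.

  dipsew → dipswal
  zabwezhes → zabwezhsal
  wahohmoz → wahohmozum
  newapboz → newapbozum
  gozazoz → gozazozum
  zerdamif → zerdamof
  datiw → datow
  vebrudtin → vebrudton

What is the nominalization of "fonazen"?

fonaznal

dipsew and datiw both end in -w yet inflect differently (dipswal, datow), so the final letter is not what conditions the rule; the last vowel is.
"fonazen" has last vowel 'e'. The stems whose last vowel is 'e' (dipsew → dipswal, zabwezhes → zabwezhsal) delete the last vowel and add -al.
The other patterns: stems whose last vowel is 'o' add -um; stems whose last vowel is 'i' change the last vowel to 'o'.
So fonazen → fonaznal.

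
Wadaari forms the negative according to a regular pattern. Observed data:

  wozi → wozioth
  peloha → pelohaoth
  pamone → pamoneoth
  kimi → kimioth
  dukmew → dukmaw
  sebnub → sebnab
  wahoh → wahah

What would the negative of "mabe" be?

mabeoth

pamone and dukmew both have last vowel 'e' yet inflect differently (pamoneoth, dukmaw), so the last vowel is not what conditions the rule; whether the stem ends in a vowel or a consonant is.
"mabe" ends in a vowel. The stems ending in a vowel (wozi → wozioth, peloha → pelohaoth, pamone → pamoneoth) add -oth.
So mabe → mabeoth.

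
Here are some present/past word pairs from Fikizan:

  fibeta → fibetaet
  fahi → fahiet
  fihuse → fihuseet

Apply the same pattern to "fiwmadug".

fiwmaduget

Every pair shown (fibeta → fibetaet, fahi → fahiet, fihuse → fihuseet) follows the same rule: add -et.
So fiwmadug → fiwmaduget.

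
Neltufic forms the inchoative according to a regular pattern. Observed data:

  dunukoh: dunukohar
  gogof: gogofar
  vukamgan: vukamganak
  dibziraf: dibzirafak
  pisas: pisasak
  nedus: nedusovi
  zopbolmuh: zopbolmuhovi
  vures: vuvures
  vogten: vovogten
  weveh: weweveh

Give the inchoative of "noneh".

nononeh

"noneh" has last vowel 'e'. The stems whose last vowel is 'e' (vures → vuvures, vogten → vovogten, weveh → weweveh) repeat the first consonant+vowel as a prefix.
So noneh → nononeh.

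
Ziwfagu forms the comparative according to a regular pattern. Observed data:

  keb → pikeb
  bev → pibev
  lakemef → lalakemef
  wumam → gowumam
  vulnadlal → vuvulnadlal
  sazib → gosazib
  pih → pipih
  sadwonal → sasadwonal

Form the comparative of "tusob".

gotusob

"tusob" has 2 vowels. The stems with 2 vowels (wumam → gowumam, sazib → gosazib) add the prefix go-.
The other patterns: stems with 1 vowel add the prefix pi-; stems with 3 vowels repeat the first consonant+vowel as a prefix.
So tusob → gotusob.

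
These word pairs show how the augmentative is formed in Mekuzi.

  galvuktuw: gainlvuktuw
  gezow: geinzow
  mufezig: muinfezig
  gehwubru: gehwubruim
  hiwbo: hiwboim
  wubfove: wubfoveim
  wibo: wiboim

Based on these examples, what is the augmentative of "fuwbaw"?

galvuktuw and gehwubru both have last vowel 'u' yet inflect differently (gainlvuktuw, gehwubruim), so the last vowel is not what conditions the rule; whether the stem ends in a vowel or a consonant is.
"fuwbaw" ends in a consonant. The stems ending in a consonant (galvuktuw → gainlvuktuw, gezow → geinzow, mufezig → muinfezig) insert -in- after the first vowel.
So fuwbaw → fuinwbaw.

fuinwbaw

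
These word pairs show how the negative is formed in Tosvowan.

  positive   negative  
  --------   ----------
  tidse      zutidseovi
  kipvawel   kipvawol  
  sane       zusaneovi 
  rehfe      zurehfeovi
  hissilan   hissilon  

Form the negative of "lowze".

zulowzeovi

tidse and kipvawel both have last vowel 'e' yet inflect differently (zutidseovi, kipvawol), so the last vowel is not what conditions the rule; whether the stem ends in a vowel or a consonant is.
"lowze" ends in a vowel. The stems ending in a vowel (tidse → zutidseovi, rehfe → zurehfeovi, sane → zusaneovi) add zu- … -ovi around the stem.
So lowze → zulowzeovi.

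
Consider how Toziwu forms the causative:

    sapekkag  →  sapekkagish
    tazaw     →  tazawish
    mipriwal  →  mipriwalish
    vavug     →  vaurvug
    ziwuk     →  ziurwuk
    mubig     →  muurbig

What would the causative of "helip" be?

heurlip

"helip" has last vowel 'i'. The one such stem in the data (mubig → muurbig) inserts -ur- after the first vowel (as do vavug, ziwuk), so the same rule applies.
So helip → heurlip.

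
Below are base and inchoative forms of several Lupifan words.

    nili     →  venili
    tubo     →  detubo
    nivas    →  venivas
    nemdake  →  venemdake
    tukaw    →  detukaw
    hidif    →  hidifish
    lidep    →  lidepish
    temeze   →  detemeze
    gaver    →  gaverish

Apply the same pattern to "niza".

"niza" begins with n-. The stems beginning with n- (nili → venili, nivas → venivas, nemdake → venemdake) add the prefix ve-.
The other patterns: stems beginning with t- add the prefix de-; stems beginning with g-, h- or l- add -ish.
So niza → veniza.

veniza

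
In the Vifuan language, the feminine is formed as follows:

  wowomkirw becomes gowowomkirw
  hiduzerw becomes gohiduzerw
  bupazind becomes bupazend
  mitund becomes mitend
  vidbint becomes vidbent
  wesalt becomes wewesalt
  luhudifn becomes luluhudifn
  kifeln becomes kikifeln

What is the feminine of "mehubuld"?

"mehubuld" has second-to-last letter 'l'. The stems whose second-to-last letter is 'l' (wesalt → wewesalt, kifeln → kikifeln) repeat the first consonant+vowel as a prefix.
The other patterns: stems whose second-to-last letter is 'r' add the prefix go-; stems whose second-to-last letter is 'n' change the last vowel to 'e'.
So mehubuld → memehubuld.

memehubuld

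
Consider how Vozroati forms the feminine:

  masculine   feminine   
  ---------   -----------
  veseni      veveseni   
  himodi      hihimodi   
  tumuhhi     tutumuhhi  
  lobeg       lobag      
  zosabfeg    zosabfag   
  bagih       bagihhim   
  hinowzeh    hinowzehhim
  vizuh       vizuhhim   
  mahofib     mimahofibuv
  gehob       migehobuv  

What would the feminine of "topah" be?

"topah" ends in -h. The stems ending in -h (bagih → bagihhim, hinowzeh → hinowzehhim, vizuh → vizuhhim) double the final consonant and add -im.
The other patterns: stems ending in -i repeat the first consonant+vowel as a prefix; stems ending in -g change the last vowel to 'a'; stems ending in -b add mi- … -uv around the stem.
So topah → topahhim.

topahhim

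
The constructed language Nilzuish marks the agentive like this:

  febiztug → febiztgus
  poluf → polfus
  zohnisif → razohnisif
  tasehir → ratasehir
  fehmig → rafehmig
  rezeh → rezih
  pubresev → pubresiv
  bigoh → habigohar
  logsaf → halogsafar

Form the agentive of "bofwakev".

bofwakiv

poluf and zohnisif both end in -f yet inflect differently (polfus, razohnisif), so the final letter is not what conditions the rule; the last vowel is.
"bofwakev" has last vowel 'e'. The stems whose last vowel is 'e' (rezeh → rezih, pubresev → pubresiv) change the last vowel to 'i'.
The other patterns: stems whose last vowel is 'u' delete the last vowel and add -us; stems whose last vowel is 'i' add the prefix ra-; stems whose last vowel is 'a' or 'o' add ha- … -ar around the stem.
So bofwakev → bofwakiv.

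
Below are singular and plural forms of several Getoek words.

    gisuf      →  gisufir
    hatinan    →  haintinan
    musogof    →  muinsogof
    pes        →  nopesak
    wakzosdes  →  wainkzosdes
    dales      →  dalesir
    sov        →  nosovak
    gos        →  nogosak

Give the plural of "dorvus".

"dorvus" has 2 vowels. The stems with 2 vowels (dales → dalesir, gisuf → gisufir) add -ir.
So dorvus → dorvusir.

dorvusir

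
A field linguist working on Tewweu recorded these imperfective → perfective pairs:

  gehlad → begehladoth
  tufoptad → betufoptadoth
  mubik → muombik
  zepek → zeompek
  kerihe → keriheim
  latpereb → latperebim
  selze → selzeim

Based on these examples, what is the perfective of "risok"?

zepek and kerihe both have last vowel 'e' yet inflect differently (zeompek, keriheim), so the last vowel is not what conditions the rule; the final letter is.
"risok" ends in -k. The stems ending in -k (mubik → muombik, zepek → zeompek) insert -om- after the first vowel.
The other patterns: stems ending in -d add be- … -oth around the stem; stems ending in -b or -e add -im.
So risok → riomsok.

riomsok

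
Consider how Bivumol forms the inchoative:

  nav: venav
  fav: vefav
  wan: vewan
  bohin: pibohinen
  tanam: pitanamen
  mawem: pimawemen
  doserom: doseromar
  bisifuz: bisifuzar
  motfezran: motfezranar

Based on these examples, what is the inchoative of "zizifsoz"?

zizifsozar

"zizifsoz" has 3 vowels. The stems with 3 vowels (doserom → doseromar, bisifuz → bisifuzar, motfezran → motfezranar) add -ar.
The other patterns: stems with 1 vowel add the prefix ve-; stems with 2 vowels add pi- … -en around the stem.
So zizifsoz → zizifsozar.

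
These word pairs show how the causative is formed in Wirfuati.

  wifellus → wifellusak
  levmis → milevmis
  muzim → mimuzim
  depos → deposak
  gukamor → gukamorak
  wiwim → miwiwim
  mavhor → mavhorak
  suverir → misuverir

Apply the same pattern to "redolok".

redolokak

"redolok" has last vowel 'o'. The stems whose last vowel is 'o' (gukamor → gukamorak, depos → deposak, mavhor → mavhorak) add -ak.
The other pattern: stems whose last vowel is 'i' add the prefix mi-.
So redolok → redolokak.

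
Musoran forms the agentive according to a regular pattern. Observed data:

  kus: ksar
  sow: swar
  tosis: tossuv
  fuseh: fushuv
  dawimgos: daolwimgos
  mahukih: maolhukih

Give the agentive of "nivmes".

kus and tosis both end in -s yet inflect differently (ksar, tossuv), so the final letter is not what conditions the rule; the number of vowels is.
"nivmes" has 2 vowels. The stems with 2 vowels (tosis → tossuv, fuseh → fushuv) delete the last vowel and add -uv.
The other patterns: stems with 1 vowel delete the last vowel and add -ar; stems with 3 vowels insert -ol- after the first vowel.
So nivmes → nivmsuv.

nivmsuv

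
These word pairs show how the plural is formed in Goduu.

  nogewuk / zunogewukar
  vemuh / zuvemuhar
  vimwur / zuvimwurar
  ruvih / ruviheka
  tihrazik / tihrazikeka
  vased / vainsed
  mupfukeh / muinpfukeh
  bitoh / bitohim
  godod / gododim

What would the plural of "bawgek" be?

bainwgek

vemuh and ruvih both end in -h yet inflect differently (zuvemuhar, ruviheka), so the final letter is not what conditions the rule; the last vowel is.
"bawgek" has last vowel 'e'. The stems whose last vowel is 'e' (vased → vainsed, mupfukeh → muinpfukeh) insert -in- after the first vowel.
The other patterns: stems whose last vowel is 'u' add zu- … -ar around the stem; stems whose last vowel is 'i' add -eka; stems whose last vowel is 'o' add -im.
So bawgek → bainwgek.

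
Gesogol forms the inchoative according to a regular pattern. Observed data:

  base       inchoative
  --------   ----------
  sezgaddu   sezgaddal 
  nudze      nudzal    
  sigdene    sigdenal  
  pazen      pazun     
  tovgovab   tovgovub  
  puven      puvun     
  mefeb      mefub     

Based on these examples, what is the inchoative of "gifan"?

gifun

nudze and pazen both have last vowel 'e' yet inflect differently (nudzal, pazun), so the last vowel is not what conditions the rule; whether the stem ends in a vowel or a consonant is.
"gifan" ends in a consonant. The stems ending in a consonant (pazen → pazun, tovgovab → tovgovub, puven → puvun) change the last vowel to 'u'.
So gifan → gifun.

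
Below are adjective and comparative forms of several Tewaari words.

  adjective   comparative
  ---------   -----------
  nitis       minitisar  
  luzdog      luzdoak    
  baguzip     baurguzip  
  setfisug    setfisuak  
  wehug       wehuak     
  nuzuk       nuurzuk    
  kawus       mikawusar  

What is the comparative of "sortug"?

sortuak

kawus and wehug both have last vowel 'u' yet inflect differently (mikawusar, wehuak), so the last vowel is not what conditions the rule; the final letter is.
"sortug" ends in -g. The stems ending in -g (luzdog → luzdoak, wehug → wehuak, setfisug → setfisuak) drop the final letter and add -ak.
So sortug → sortuak.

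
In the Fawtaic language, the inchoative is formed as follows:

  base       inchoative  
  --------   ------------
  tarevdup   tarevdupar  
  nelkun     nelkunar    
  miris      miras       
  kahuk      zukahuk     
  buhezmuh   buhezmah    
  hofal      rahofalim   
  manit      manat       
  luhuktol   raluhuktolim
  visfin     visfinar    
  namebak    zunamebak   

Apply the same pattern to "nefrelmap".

nelkun and kahuk both have last vowel 'u' yet inflect differently (nelkunar, zukahuk), so the last vowel is not what conditions the rule; the final letter is.
"nefrelmap" ends in -p. The one such stem in the data (tarevdup → tarevdupar) adds -ar, so the same rule applies.
The other patterns: stems ending in -k add the prefix zu-; stems ending in -l add ra- … -im around the stem; stems ending in -h, -s or -t change the last vowel to 'a'.
So nefrelmap → nefrelmapar.

nefrelmapar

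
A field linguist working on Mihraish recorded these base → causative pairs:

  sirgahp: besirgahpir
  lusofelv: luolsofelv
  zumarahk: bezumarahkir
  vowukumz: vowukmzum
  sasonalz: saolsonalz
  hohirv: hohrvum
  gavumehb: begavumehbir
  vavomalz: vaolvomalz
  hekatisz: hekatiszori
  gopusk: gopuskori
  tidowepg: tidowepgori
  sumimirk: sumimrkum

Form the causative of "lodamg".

sumimirk and zumarahk both end in -k yet inflect differently (sumimrkum, bezumarahkir), so the final letter is not what conditions the rule; the second-to-last letter is.
"lodamg" has second-to-last letter 'm'. The one such stem in the data (vowukumz → vowukmzum) deletes the last vowel and adds -um (as do hohirv, sumimirk), so the same rule applies.
The other patterns: stems whose second-to-last letter is 'h' add be- … -ir around the stem; stems whose second-to-last letter is 'p' or 's' add -ori; stems whose second-to-last letter is 'l' insert -ol- after the first vowel.
So lodamg → lodmgum.

lodmgum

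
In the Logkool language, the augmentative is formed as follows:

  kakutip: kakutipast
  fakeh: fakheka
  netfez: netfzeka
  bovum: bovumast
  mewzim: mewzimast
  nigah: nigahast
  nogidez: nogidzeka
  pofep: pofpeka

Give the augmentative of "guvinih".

pofep and kakutip both end in -p yet inflect differently (pofpeka, kakutipast), so the final letter is not what conditions the rule; the last vowel is.
"guvinih" has last vowel 'i'. The stems whose last vowel is 'i' (mewzim → mewzimast, kakutip → kakutipast) add -ast.
So guvinih → guvinihast.

guvinihast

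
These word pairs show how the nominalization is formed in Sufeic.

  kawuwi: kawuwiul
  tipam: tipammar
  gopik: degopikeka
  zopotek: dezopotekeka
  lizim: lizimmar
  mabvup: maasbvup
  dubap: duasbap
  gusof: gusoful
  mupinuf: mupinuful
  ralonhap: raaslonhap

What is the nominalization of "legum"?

lizim and gopik both have last vowel 'i' yet inflect differently (lizimmar, degopikeka), so the last vowel is not what conditions the rule; the final letter is.
"legum" ends in -m. The stems ending in -m (lizim → lizimmar, tipam → tipammar) double the final consonant and add -ar.
The other patterns: stems ending in -k add de- … -eka around the stem; stems ending in -p insert -as- after the first vowel; stems ending in -f or -i add -ul.
So legum → legummar.

legummar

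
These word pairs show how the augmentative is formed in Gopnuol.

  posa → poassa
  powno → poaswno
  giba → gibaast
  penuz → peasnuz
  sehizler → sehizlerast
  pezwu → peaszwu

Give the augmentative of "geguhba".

geguhbaast

posa and giba both end in -a yet inflect differently (poassa, gibaast), so the final letter is not what conditions the rule; the first letter is.
"geguhba" begins with g-. The one such stem in the data (giba → gibaast) adds -ast, so the same rule applies.
The other pattern: stems beginning with p- insert -as- after the first vowel.
So geguhba → geguhbaast.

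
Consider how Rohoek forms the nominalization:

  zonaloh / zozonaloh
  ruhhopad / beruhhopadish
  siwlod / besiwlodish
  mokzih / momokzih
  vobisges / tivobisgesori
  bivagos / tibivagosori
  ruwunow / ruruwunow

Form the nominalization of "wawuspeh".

bivagos and siwlod both have last vowel 'o' yet inflect differently (tibivagosori, besiwlodish), so the last vowel is not what conditions the rule; the final letter is.
"wawuspeh" ends in -h. The stems ending in -h (zonaloh → zozonaloh, mokzih → momokzih) repeat the first consonant+vowel as a prefix.
So wawuspeh → wawawuspeh.

wawawuspeh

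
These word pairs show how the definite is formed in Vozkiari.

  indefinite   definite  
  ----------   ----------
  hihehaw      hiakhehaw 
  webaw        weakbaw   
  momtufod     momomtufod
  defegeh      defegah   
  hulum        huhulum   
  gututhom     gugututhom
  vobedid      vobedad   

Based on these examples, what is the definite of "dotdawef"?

vobedid and momtufod both end in -d yet inflect differently (vobedad, momomtufod), so the final letter is not what conditions the rule; the last vowel is.
"dotdawef" has last vowel 'e'. The one such stem in the data (defegeh → defegah) changes the last vowel to 'a' (as does vobedid), so the same rule applies.
The other patterns: stems whose last vowel is 'a' insert -ak- after the first vowel; stems whose last vowel is 'o' or 'u' repeat the first consonant+vowel as a prefix.
So dotdawef → dotdawaf.

dotdawaf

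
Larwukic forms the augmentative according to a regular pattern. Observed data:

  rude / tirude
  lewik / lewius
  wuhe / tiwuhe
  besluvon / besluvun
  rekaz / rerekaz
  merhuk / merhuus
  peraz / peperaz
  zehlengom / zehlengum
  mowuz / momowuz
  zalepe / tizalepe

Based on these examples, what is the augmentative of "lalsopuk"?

lalsopuus

"lalsopuk" ends in -k. The stems ending in -k (merhuk → merhuus, lewik → lewius) drop the final letter and add -us.
So lalsopuk → lalsopuus.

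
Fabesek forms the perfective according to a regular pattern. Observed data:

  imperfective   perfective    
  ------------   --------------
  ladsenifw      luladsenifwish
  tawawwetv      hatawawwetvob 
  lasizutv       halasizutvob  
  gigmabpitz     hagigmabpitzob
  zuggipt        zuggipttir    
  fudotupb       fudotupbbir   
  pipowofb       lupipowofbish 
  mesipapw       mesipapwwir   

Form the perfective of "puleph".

pulephhir

ladsenifw and mesipapw both end in -w yet inflect differently (luladsenifwish, mesipapwwir), so the final letter is not what conditions the rule; the second-to-last letter is.
"puleph" has second-to-last letter 'p'. The stems whose second-to-last letter is 'p' (zuggipt → zuggipttir, mesipapw → mesipapwwir, fudotupb → fudotupbbir) double the final consonant and add -ir.
So puleph → pulephhir.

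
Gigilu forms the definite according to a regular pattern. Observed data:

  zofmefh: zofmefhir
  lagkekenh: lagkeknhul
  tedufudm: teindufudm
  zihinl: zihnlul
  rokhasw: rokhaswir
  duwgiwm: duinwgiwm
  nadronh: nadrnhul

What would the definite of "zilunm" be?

zilnmul

"zilunm" has second-to-last letter 'n'. The stems whose second-to-last letter is 'n' (lagkekenh → lagkeknhul, nadronh → nadrnhul, zihinl → zihnlul) delete the last vowel and add -ul.
So zilunm → zilnmul.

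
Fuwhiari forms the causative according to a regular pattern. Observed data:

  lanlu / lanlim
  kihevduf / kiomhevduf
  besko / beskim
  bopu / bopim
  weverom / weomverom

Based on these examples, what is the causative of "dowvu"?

dowvim

besko and weverom both have last vowel 'o' yet inflect differently (beskim, weomverom), so the last vowel is not what conditions the rule; whether the stem ends in a vowel or a consonant is.
"dowvu" ends in a vowel. The stems ending in a vowel (bopu → bopim, besko → beskim, lanlu → lanlim) drop the final letter and add -im.
The other pattern: stems ending in a consonant insert -om- after the first vowel.
So dowvu → dowvim.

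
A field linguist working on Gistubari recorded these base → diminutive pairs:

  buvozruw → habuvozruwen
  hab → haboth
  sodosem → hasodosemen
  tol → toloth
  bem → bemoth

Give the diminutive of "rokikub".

"rokikub" has 3 vowels. The stems with 3 vowels (buvozruw → habuvozruwen, sodosem → hasodosemen) add ha- … -en around the stem.
So rokikub → harokikuben.

harokikuben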